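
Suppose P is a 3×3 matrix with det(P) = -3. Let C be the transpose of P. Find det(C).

det(Pᵀ) = det(P).
det(C) = (1)·(-3) = -3

|C| = -3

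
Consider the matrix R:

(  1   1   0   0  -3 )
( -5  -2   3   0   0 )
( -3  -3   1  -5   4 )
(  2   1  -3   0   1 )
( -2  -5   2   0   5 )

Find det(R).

Expand along column 4 (it has 4 zeros):
  − (-5) · M_34   where M_34 = det([1 1 0 -3; -5 -2 3 0; 2 1 -3 1; -2 -5 2 5]) = 66
det = (-1)·(-5)·(66) = 330

330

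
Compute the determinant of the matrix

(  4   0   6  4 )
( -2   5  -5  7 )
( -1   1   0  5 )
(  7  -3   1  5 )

Expand along row 1 (it has 1 zero):
  + (4) · M_11   where M_11 = det([5 -5 7; 1 0 5; -3 1 5]) = 82
  + (6) · M_13   where M_13 = det([-2 5 7; -1 1 5; 7 -3 5]) = 132
  − (4) · M_14   where M_14 = det([-2 5 -5; -1 1 0; 7 -3 1]) = 23
det = (+1)·(4)·(82) + (+1)·(6)·(132) + (-1)·(4)·(23) = 1028

1028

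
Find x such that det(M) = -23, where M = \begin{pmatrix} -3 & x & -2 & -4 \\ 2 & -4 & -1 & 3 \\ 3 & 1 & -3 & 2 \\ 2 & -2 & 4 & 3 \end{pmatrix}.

4

Expanding along the column containing x, det(M) is linear in x: det(M) = (-25)·x + (77).
Set (-25)·x + (77) = -23  ⇒  (-25)·x = -100  ⇒  x = 4.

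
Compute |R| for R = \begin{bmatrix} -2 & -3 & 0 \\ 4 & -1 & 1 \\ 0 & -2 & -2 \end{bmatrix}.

det(R) = -32

Expand along column 1:
  + (-2) · |-1 1; -2 -2| = (-2)·(2 − (-2)) = -8
  − 4 · |-3 0; -2 -2| = −4·(6 − 0) = -24
Sum: (-8) + (-24) = -32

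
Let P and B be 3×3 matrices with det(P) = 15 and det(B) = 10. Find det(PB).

det(PB) = det(P)·det(B) = (15)·(10) = 150

The determinant is 150.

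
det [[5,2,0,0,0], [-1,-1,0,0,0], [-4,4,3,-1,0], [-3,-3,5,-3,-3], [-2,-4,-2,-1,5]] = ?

105

The matrix is block lower-triangular with a 2×2 block and a 3×3 block on the diagonal, so its determinant equals the product of the determinants of the diagonal blocks.
det of the 2×2 block = -3
det of the 3×3 block = -35
det = (-3)·(-35) = 105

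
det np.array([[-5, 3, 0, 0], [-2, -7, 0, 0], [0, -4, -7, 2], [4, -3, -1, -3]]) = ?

The matrix is block lower-triangular with a 2×2 block and a 2×2 block on the diagonal, so its determinant equals the product of the determinants of the diagonal blocks.
det of the 2×2 block = 41
det of the 2×2 block = 23
det = (41)·(23) = 943

943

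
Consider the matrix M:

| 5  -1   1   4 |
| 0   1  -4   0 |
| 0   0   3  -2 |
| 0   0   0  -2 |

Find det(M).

M is upper triangular, so det(M) is the product of the diagonal entries:
det = (5) · (1) · (3) · (-2) = -30

|M| = -30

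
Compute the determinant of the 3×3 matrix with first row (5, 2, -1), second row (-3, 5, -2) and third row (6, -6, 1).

-41

Expand along row 1:
  + 5 · |5 -2; -6 1| = 5·(5 − 12) = -35
  − 2 · |-3 -2; 6 1| = −2·(-3 − (-12)) = -18
  + (-1) · |-3 5; 6 -6| = (-1)·(18 − 30) = 12
Sum: (-35) + (-18) + (12) = -41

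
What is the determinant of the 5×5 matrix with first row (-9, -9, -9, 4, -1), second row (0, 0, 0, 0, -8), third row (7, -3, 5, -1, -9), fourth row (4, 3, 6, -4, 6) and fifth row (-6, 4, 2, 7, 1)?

20720

Expand along row 2 (it has 4 zeros):
  − (-8) · M_25   where M_25 = det([-9 -9 -9 4; 7 -3 5 -1; 4 3 6 -4; -6 4 2 7]) = 2590
det = (-1)·(-8)·(2590) = 20720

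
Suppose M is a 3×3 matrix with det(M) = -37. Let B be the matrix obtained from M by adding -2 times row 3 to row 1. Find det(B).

Adding a multiple of one row to another leaves the determinant unchanged.
det(B) = (1)·(-37) = -37

The determinant is -37.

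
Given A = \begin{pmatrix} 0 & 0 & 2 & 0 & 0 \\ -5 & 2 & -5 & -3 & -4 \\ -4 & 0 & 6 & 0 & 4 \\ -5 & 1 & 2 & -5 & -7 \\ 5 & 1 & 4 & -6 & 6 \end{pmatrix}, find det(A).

The determinant is -1408.

Expand along row 1 (it has 4 zeros):
  + (2) · M_13   where M_13 = det([-5 2 -3 -4; -4 0 0 4; -5 1 -5 -7; 5 1 -6 6]) = -704
det = (+1)·(2)·(-704) = -1408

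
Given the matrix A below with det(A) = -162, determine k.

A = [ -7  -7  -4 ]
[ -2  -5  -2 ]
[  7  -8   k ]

Expanding along the row containing k, det(A) is linear in k: det(A) = (21)·k + (6).
Set (21)·k + (6) = -162  ⇒  (21)·k = -168  ⇒  k = -8.

k = -8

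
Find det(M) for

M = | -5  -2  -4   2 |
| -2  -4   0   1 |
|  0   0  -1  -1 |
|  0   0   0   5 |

-80

M is block upper-triangular with a 2×2 block and a 2×2 block on the diagonal, so its determinant equals the product of the determinants of the diagonal blocks.
det of the 2×2 block = 16
det of the 2×2 block = -5
det = (16)·(-5) = -80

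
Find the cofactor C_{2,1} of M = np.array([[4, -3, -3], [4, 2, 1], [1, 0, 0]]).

0

Delete row 2 and column 1; the remaining 2×2 submatrix is [-3 -3; 0 0].
Its determinant is (-3)·0 − (-3)·0 = 0.
The cofactor carries sign (−1)^(2+1) = −1, so C_{2,1} = −(0) = 0.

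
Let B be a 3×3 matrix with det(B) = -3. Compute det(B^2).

det(B^2) = (det B)^2 = (-3)^2 = 9

The determinant is 9.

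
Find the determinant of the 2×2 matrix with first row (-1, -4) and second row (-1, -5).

det = (-1)·(-5) − (-4)·(-1) = 5 − 4 = 1

1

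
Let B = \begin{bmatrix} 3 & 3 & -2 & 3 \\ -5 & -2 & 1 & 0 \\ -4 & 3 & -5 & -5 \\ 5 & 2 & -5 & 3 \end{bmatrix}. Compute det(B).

-516

Expand along row 2 (it has 1 zero):
  − (-5) · M_21   where M_21 = det([3 -2 3; 3 -5 -5; 2 -5 3]) = -97
  + (-2) · M_22   where M_22 = det([3 -2 3; -4 -5 -5; 5 -5 3]) = 41
  − (1) · M_23   where M_23 = det([3 3 3; -4 3 -5; 5 2 3]) = -51
det = (-1)·(-5)·(-97) + (+1)·(-2)·(41) + (-1)·(1)·(-51) = -516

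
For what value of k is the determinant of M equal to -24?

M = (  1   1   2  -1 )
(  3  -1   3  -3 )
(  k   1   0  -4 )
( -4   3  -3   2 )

k = 2

Expanding along the row containing k, det(M) is linear in k: det(M) = (-11)·k + (-2).
Set (-11)·k + (-2) = -24  ⇒  (-11)·k = -22  ⇒  k = 2.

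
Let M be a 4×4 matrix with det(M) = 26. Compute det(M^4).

det(M^4) = (det M)^4 = (26)^4 = 456976

456976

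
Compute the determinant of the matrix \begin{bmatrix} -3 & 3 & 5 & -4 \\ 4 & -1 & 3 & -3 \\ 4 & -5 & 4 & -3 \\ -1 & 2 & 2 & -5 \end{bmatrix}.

Expand along row 1:
  + (-3) · M_11   where M_11 = det([-1 3 -3; -5 4 -3; 2 2 -5]) = -25
  − (3) · M_12   where M_12 = det([4 3 -3; 4 4 -3; -1 2 -5]) = -23
  + (5) · M_13   where M_13 = det([4 -1 -3; 4 -5 -3; -1 2 -5]) = 92
  − (-4) · M_14   where M_14 = det([4 -1 3; 4 -5 4; -1 2 2]) = -51
det = (+1)·(-3)·(-25) + (-1)·(3)·(-23) + (+1)·(5)·(92) + (-1)·(-4)·(-51) = 400

400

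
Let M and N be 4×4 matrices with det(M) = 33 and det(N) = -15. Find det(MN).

det(MN) = -495

det(MN) = det(M)·det(N) = (33)·(-15) = -495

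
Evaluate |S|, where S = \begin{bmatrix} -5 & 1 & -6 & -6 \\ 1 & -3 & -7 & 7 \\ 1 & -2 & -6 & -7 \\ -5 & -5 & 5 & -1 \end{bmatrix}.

4972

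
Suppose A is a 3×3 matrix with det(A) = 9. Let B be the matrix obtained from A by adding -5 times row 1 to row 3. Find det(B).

The determinant is 9.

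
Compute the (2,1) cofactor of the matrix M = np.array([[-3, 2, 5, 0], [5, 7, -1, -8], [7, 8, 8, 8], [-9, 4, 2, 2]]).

Delete row 2 and column 1; the remaining 3×3 submatrix is [2 5 0; 8 8 8; 4 2 2].
Its determinant is 80.
The cofactor carries sign (−1)^(2+1) = −1, so C_{2,1} = −(80) = -80.

-80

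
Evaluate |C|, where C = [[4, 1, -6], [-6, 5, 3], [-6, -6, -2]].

Expand along row 1:
  + 4 · |5 3; -6 -2| = 4·(-10 − (-18)) = 32
  − 1 · |-6 3; -6 -2| = −1·(12 − (-18)) = -30
  + (-6) · |-6 5; -6 -6| = (-6)·(36 − (-30)) = -396
Sum: (32) + (-30) + (-396) = -394

det(C) = -394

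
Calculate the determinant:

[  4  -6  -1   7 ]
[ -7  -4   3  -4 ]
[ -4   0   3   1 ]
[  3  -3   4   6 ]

1160

Expand along row 3 (it has 1 zero):
  + (-4) · M_31   where M_31 = det([-6 -1 7; -4 3 -4; -3 4 6]) = -289
  + (3) · M_33   where M_33 = det([4 -6 7; -7 -4 -4; 3 -3 6]) = -93
  − (1) · M_34   where M_34 = det([4 -6 -1; -7 -4 3; 3 -3 4]) = -283
det = (+1)·(-4)·(-289) + (+1)·(3)·(-93) + (-1)·(1)·(-283) = 1160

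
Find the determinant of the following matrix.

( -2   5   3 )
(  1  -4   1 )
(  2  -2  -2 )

18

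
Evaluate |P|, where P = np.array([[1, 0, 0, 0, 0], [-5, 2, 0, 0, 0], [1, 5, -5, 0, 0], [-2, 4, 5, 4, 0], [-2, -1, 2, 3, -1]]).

P is lower triangular, so det(P) is the product of the diagonal entries:
det = (1) · (2) · (-5) · (4) · (-1) = 40

40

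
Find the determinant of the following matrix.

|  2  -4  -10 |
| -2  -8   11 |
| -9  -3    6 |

978

Expand along row 1:
  + 2 · |-8 11; -3 6| = 2·(-48 − (-33)) = -30
  − (-4) · |-2 11; -9 6| = −(-4)·(-12 − (-99)) = 348
  + (-10) · |-2 -8; -9 -3| = (-10)·(6 − 72) = 660
Sum: (-30) + (348) + (660) = 978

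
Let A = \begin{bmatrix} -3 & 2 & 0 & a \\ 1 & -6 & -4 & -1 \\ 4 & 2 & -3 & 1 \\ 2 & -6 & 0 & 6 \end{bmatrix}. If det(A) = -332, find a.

a = -3

Expanding along the row containing a, det(A) is linear in a: det(A) = (-130)·a + (-722).
Set (-130)·a + (-722) = -332  ⇒  (-130)·a = 390  ⇒  a = -3.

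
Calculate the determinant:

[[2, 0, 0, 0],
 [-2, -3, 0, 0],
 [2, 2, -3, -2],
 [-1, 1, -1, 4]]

The matrix is block lower-triangular with a 2×2 block and a 2×2 block on the diagonal, so its determinant equals the product of the determinants of the diagonal blocks.
det of the 2×2 block = -6
det of the 2×2 block = -14
det = (-6)·(-14) = 84

The determinant is 84.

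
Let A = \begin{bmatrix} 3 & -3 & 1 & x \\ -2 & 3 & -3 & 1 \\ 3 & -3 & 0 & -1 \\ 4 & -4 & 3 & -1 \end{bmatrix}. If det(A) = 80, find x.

x = 8

Expanding along the row containing x, det(A) is linear in x: det(A) = (9)·x + (8).
Set (9)·x + (8) = 80  ⇒  (9)·x = 72  ⇒  x = 8.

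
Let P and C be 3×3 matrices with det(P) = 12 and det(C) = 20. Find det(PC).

240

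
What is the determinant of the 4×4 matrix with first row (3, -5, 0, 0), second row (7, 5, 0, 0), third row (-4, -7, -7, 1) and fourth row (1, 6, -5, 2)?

The determinant is -450.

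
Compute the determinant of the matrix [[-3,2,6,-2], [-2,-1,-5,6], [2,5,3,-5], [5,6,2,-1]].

Expand along row 1:
  + (-3) · M_11   where M_11 = det([-1 -5 6; 5 3 -5; 6 2 -1]) = 70
  − (2) · M_12   where M_12 = det([-2 -5 6; 2 3 -5; 5 2 -1]) = 35
  + (6) · M_13   where M_13 = det([-2 -1 6; 2 5 -5; 5 6 -1]) = -105
  − (-2) · M_14   where M_14 = det([-2 -1 -5; 2 5 3; 5 6 2]) = 70
det = (+1)·(-3)·(70) + (-1)·(2)·(35) + (+1)·(6)·(-105) + (-1)·(-2)·(70) = -770

The determinant is -770.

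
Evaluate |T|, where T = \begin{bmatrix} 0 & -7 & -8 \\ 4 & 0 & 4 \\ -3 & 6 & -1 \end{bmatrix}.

-136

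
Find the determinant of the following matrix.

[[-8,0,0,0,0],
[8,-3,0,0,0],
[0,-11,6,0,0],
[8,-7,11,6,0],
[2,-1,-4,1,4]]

The determinant is 3456.

The matrix is lower triangular, so the determinant is the product of the diagonal entries:
det = (-8) · (-3) · (6) · (6) · (4) = 3456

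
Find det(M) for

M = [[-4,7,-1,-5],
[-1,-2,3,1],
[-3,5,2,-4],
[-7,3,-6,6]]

Expand along row 1:
  + (-4) · M_11   where M_11 = det([-2 3 1; 5 2 -4; 3 -6 6]) = -138
  − (7) · M_12   where M_12 = det([-1 3 1; -3 2 -4; -7 -6 6]) = 182
  + (-1) · M_13   where M_13 = det([-1 -2 1; -3 5 -4; -7 3 6]) = -108
  − (-5) · M_14   where M_14 = det([-1 -2 3; -3 5 2; -7 3 -6]) = 178
det = (+1)·(-4)·(-138) + (-1)·(7)·(182) + (+1)·(-1)·(-108) + (-1)·(-5)·(178) = 276

det(M) = 276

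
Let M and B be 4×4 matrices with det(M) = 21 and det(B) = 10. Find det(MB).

det(MB) = det(M)·det(B) = (21)·(10) = 210

210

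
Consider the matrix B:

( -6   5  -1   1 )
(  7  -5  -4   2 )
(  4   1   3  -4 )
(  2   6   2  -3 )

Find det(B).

Expand along row 1:
  + (-6) · M_11   where M_11 = det([-5 -4 2; 1 3 -4; 6 2 -3]) = 57
  − (5) · M_12   where M_12 = det([7 -4 2; 4 3 -4; 2 2 -3]) = -19
  + (-1) · M_13   where M_13 = det([7 -5 2; 4 1 -4; 2 6 -3]) = 171
  − (1) · M_14   where M_14 = det([7 -5 -4; 4 1 3; 2 6 2]) = -190
det = (+1)·(-6)·(57) + (-1)·(5)·(-19) + (+1)·(-1)·(171) + (-1)·(1)·(-190) = -228

The determinant is -228.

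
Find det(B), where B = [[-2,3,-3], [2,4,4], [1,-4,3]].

det(B) = -26

Expand along row 1:
  + (-2) · |4 4; -4 3| = (-2)·(12 − (-16)) = -56
  − 3 · |2 4; 1 3| = −3·(6 − 4) = -6
  + (-3) · |2 4; 1 -4| = (-3)·(-8 − 4) = 36
Sum: (-56) + (-6) + (36) = -26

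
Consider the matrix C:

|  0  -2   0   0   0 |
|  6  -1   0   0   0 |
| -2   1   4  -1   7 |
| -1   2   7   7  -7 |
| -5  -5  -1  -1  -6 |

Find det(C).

C is block lower-triangular with a 2×2 block and a 3×3 block on the diagonal, so its determinant equals the product of the determinants of the diagonal blocks.
det of the 2×2 block = 12
det of the 3×3 block = -245
det = (12)·(-245) = -2940

The determinant is -2940.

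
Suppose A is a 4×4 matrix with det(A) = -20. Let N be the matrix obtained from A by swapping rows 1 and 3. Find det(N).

|N| = 20

Swapping two rows multiplies the determinant by −1.
det(N) = (-1)·(-20) = 20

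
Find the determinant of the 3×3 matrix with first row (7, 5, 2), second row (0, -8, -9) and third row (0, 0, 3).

The matrix is upper triangular, so the determinant is the product of the diagonal entries:
det = (7) · (-8) · (3) = -168

-168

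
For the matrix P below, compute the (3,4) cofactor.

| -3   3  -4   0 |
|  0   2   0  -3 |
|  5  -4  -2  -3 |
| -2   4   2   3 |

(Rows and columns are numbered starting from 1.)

Delete row 3 and column 4; the remaining 3×3 submatrix is [-3 3 -4; 0 2 0; -2 4 2].
Its determinant is -28.
The cofactor carries sign (−1)^(3+4) = −1, so C_{3,4} = −(-28) = 28.

28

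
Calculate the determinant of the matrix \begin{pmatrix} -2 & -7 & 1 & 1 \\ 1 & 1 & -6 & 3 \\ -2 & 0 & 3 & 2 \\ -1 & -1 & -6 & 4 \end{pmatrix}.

Expand along row 3 (it has 1 zero):
  + (-2) · M_31   where M_31 = det([-7 1 1; 1 -6 3; -1 -6 4]) = 23
  + (3) · M_33   where M_33 = det([-2 -7 1; 1 1 3; -1 -1 4]) = 35
  − (2) · M_34   where M_34 = det([-2 -7 1; 1 1 -6; -1 -1 -6]) = -60
det = (+1)·(-2)·(23) + (+1)·(3)·(35) + (-1)·(2)·(-60) = 179

179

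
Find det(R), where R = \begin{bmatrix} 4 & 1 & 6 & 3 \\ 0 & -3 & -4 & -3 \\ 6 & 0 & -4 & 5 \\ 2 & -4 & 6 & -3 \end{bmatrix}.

Expand along row 2 (it has 1 zero):
  + (-3) · M_22   where M_22 = det([4 6 3; 6 -4 5; 2 6 -3]) = 228
  − (-4) · M_23   where M_23 = det([4 1 3; 6 0 5; 2 -4 -3]) = 36
  + (-3) · M_24   where M_24 = det([4 1 6; 6 0 -4; 2 -4 6]) = -252
det = (+1)·(-3)·(228) + (-1)·(-4)·(36) + (+1)·(-3)·(-252) = 216

216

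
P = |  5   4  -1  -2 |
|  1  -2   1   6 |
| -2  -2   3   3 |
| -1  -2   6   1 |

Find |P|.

168

Expand along row 1:
  + (5) · M_11   where M_11 = det([-2 1 6; -2 3 3; -2 6 1]) = -10
  − (4) · M_12   where M_12 = det([1 1 6; -2 3 3; -1 6 1]) = -70
  + (-1) · M_13   where M_13 = det([1 -2 6; -2 -2 3; -1 -2 1]) = 18
  − (-2) · M_14   where M_14 = det([1 -2 1; -2 -2 3; -1 -2 6]) = -22
det = (+1)·(5)·(-10) + (-1)·(4)·(-70) + (+1)·(-1)·(18) + (-1)·(-2)·(-22) = 168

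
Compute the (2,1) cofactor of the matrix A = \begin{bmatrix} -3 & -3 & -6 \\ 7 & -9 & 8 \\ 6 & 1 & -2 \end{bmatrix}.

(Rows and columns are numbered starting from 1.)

The cofactor is -12.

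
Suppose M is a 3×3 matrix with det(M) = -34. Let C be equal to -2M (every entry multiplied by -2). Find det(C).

For a 3×3 matrix, det(-2M) = (-2)^3·det(M) = -8·det(M).
det(C) = (-8)·(-34) = 272

det(C) = 272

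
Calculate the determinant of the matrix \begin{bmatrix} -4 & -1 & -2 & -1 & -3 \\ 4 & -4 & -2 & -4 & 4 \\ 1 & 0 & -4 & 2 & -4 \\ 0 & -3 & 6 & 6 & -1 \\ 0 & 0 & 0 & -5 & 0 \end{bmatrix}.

The determinant is 4720.

Expand along row 5 (it has 4 zeros):
  − (-5) · M_54   where M_54 = det([-4 -1 -2 -3; 4 -4 -2 4; 1 0 -4 -4; 0 -3 6 -1]) = 944
det = (-1)·(-5)·(944) = 4720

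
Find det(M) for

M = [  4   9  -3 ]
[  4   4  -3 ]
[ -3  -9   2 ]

det(M) = 5

Expand along row 1:
  + 4 · |4 -3; -9 2| = 4·(8 − 27) = -76
  − 9 · |4 -3; -3 2| = −9·(8 − 9) = 9
  + (-3) · |4 4; -3 -9| = (-3)·(-36 − (-12)) = 72
Sum: (-76) + (9) + (72) = 5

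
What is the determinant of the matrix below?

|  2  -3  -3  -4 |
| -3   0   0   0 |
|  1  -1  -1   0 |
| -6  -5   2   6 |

Expand along row 2 (it has 3 zeros):
  − (-3) · M_21   where M_21 = det([-3 -3 -4; -1 -1 0; -5 2 6]) = 28
det = (-1)·(-3)·(28) = 84

The determinant is 84.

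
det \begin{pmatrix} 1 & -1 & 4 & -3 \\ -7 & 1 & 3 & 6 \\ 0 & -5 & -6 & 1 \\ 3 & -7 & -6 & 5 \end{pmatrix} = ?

The determinant is 1452.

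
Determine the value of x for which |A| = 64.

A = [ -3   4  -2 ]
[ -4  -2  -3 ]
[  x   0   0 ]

Expanding along the row containing x, det(A) is linear in x: det(A) = (-16)·x + (0).
Set (-16)·x + (0) = 64  ⇒  (-16)·x = 64  ⇒  x = -4.

-4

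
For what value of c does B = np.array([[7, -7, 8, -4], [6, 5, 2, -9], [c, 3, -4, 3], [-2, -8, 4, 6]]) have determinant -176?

-3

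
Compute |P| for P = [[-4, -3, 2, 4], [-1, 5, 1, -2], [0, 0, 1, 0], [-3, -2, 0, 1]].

The determinant is 43.

Expand along row 3 (it has 3 zeros):
  + (1) · M_33   where M_33 = det([-4 -3 4; -1 5 -2; -3 -2 1]) = 43
det = (+1)·(1)·(43) = 43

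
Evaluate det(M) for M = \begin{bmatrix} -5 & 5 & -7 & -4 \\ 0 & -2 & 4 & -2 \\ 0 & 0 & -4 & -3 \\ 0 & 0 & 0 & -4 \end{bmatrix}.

det(M) = 160

M is upper triangular, so det(M) is the product of the diagonal entries:
det = (-5) · (-2) · (-4) · (-4) = 160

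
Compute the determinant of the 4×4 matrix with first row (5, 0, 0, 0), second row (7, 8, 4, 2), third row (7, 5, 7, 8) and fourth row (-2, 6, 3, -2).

The determinant is -630.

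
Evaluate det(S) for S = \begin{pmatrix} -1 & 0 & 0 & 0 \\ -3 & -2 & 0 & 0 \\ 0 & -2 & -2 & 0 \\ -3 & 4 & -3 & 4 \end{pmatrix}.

S is lower triangular, so det(S) is the product of the diagonal entries:
det = (-1) · (-2) · (-2) · (4) = -16

-16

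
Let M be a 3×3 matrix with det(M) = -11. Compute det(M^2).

det(M^2) = (det M)^2 = (-11)^2 = 121

121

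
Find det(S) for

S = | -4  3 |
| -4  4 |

det(S) = (-4)·4 − 3·(-4) = -16 − (-12) = -4

|S| = -4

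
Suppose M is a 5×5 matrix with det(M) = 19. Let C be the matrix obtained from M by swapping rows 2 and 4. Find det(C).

Swapping two rows multiplies the determinant by −1.
det(C) = (-1)·(19) = -19

|C| = -19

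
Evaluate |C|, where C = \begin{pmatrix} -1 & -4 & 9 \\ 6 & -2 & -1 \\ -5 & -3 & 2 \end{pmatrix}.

The determinant is -217.

Expand along row 1:
  + (-1) · |-2 -1; -3 2| = (-1)·(-4 − 3) = 7
  − (-4) · |6 -1; -5 2| = −(-4)·(12 − 5) = 28
  + 9 · |6 -2; -5 -3| = 9·(-18 − 10) = -252
Sum: (7) + (28) + (-252) = -217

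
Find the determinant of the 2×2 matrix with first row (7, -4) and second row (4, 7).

65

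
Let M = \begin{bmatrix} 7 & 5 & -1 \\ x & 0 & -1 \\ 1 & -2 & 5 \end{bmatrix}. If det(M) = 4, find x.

x = -1

Expanding along the column containing x, det(M) is linear in x: det(M) = (-23)·x + (-19).
Set (-23)·x + (-19) = 4  ⇒  (-23)·x = 23  ⇒  x = -1.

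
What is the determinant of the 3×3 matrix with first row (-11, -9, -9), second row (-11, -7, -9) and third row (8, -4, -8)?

320

Expand along row 1:
  + (-11) · |-7 -9; -4 -8| = (-11)·(56 − 36) = -220
  − (-9) · |-11 -9; 8 -8| = −(-9)·(88 − (-72)) = 1440
  + (-9) · |-11 -7; 8 -4| = (-9)·(44 − (-56)) = -900
Sum: (-220) + (1440) + (-900) = 320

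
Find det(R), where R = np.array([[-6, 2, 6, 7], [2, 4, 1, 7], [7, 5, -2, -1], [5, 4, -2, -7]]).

det(R) = 235

Expand along row 1:
  + (-6) · M_11   where M_11 = det([4 1 7; 5 -2 -1; 4 -2 -7]) = 65
  − (2) · M_12   where M_12 = det([2 1 7; 7 -2 -1; 5 -2 -7]) = 40
  + (6) · M_13   where M_13 = det([2 4 7; 7 5 -1; 5 4 -7]) = 135
  − (7) · M_14   where M_14 = det([2 4 1; 7 5 -2; 5 4 -2]) = 15
det = (+1)·(-6)·(65) + (-1)·(2)·(40) + (+1)·(6)·(135) + (-1)·(7)·(15) = 235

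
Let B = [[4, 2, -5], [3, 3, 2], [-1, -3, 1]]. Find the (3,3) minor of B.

6

Delete row 3 and column 3; the remaining 2×2 submatrix is [4 2; 3 3].
Its determinant is 4·3 − 2·3 = 6.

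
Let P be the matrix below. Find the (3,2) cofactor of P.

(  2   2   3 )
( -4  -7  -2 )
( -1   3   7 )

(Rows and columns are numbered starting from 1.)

-8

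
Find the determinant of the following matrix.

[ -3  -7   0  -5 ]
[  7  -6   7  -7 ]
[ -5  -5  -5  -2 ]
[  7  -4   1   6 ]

Expand along row 1 (it has 1 zero):
  + (-3) · M_11   where M_11 = det([-6 7 -7; -5 -5 -2; -4 1 6]) = 609
  − (-7) · M_12   where M_12 = det([7 7 -7; -5 -5 -2; 7 1 6]) = -294
  − (-5) · M_14   where M_14 = det([7 -6 7; -5 -5 -5; 7 -4 1]) = 390
det = (+1)·(-3)·(609) + (-1)·(-7)·(-294) + (-1)·(-5)·(390) = -1935

-1935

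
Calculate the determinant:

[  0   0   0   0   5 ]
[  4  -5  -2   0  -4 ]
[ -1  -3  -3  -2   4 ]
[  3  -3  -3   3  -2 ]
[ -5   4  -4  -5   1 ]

-1755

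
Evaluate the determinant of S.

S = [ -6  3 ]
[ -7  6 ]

The determinant is -15.

det(S) = (-6)·6 − 3·(-7) = -36 − (-21) = -15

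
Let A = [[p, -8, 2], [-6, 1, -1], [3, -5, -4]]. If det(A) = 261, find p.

Expanding along the row containing p, det(A) is linear in p: det(A) = (-9)·p + (270).
Set (-9)·p + (270) = 261  ⇒  (-9)·p = -9  ⇒  p = 1.

p = 1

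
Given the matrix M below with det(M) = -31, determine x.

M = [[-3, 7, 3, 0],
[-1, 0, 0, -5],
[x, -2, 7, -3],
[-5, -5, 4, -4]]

Expanding along the column containing x, det(M) is linear in x: det(M) = (215)·x + (1689).
Set (215)·x + (1689) = -31  ⇒  (215)·x = -1720  ⇒  x = -8.

-8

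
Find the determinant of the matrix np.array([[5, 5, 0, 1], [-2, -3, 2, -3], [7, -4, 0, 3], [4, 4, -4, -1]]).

The determinant is -802.

Expand along column 3 (it has 2 zeros):
  − (2) · M_23   where M_23 = det([5 5 1; 7 -4 3; 4 4 -1]) = 99
  − (-4) · M_43   where M_43 = det([5 5 1; -2 -3 -3; 7 -4 3]) = -151
det = (-1)·(2)·(99) + (-1)·(-4)·(-151) = -802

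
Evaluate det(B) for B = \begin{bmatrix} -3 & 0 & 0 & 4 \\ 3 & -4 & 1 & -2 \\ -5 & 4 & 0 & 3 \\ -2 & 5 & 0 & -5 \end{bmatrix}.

Expand along column 3 (it has 3 zeros):
  − (1) · M_23   where M_23 = det([-3 0 4; -5 4 3; -2 5 -5]) = 37
det = (-1)·(1)·(37) = -37

|B| = -37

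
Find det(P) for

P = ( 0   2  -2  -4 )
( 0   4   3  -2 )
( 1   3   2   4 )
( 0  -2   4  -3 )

|P| = -122

Expand along column 1 (it has 3 zeros):
  + (1) · M_31   where M_31 = det([2 -2 -4; 4 3 -2; -2 4 -3]) = -122
det = (+1)·(1)·(-122) = -122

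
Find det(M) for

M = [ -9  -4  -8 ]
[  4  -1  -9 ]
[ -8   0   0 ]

Expand along row 3:
  + (-8) · |-4 -8; -1 -9| = (-8)·(36 − 8) = -224

det(M) = -224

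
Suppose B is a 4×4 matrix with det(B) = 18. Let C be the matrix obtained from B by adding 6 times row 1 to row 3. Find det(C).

The determinant is 18.

Adding a multiple of one row to another leaves the determinant unchanged.
det(C) = (1)·(18) = 18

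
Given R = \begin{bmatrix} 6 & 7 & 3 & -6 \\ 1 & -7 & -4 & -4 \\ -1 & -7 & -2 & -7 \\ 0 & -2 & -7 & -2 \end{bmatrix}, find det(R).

1799

Expand along row 4 (it has 1 zero):
  + (-2) · M_42   where M_42 = det([6 3 -6; 1 -4 -4; -1 -2 -7]) = 189
  − (-7) · M_43   where M_43 = det([6 7 -6; 1 -7 -4; -1 -7 -7]) = 287
  + (-2) · M_44   where M_44 = det([6 7 3; 1 -7 -4; -1 -7 -2]) = -84
det = (+1)·(-2)·(189) + (-1)·(-7)·(287) + (+1)·(-2)·(-84) = 1799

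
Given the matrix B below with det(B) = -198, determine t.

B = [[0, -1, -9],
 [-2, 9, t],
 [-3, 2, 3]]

5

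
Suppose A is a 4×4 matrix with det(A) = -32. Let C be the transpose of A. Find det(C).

det(Aᵀ) = det(A).
det(C) = (1)·(-32) = -32

-32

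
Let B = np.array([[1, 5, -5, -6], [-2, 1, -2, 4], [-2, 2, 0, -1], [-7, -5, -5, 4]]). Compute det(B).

det(B) = -892

Expand along row 3 (it has 1 zero):
  + (-2) · M_31   where M_31 = det([5 -5 -6; 1 -2 4; -5 -5 4]) = 270
  − (2) · M_32   where M_32 = det([1 -5 -6; -2 -2 4; -7 -5 4]) = 136
  − (-1) · M_34   where M_34 = det([1 5 -5; -2 1 -2; -7 -5 -5]) = -80
det = (+1)·(-2)·(270) + (-1)·(2)·(136) + (-1)·(-1)·(-80) = -892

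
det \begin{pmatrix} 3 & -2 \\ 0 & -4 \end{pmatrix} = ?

det = 3·(-4) − (-2)·0 = -12 − 0 = -12

-12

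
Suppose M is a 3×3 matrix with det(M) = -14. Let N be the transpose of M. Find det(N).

det(Mᵀ) = det(M).
det(N) = (1)·(-14) = -14

The determinant is -14.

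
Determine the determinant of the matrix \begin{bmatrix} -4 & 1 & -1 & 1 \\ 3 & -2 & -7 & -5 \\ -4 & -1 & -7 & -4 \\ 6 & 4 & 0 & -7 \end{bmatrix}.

Expand along row 4 (it has 1 zero):
  − (6) · M_41   where M_41 = det([1 -1 1; -2 -7 -5; -1 -7 -4]) = 3
  + (4) · M_42   where M_42 = det([-4 -1 1; 3 -7 -5; -4 -7 -4]) = -53
  + (-7) · M_44   where M_44 = det([-4 1 -1; 3 -2 -7; -4 -1 -7]) = 32
det = (-1)·(6)·(3) + (+1)·(4)·(-53) + (+1)·(-7)·(32) = -454

-454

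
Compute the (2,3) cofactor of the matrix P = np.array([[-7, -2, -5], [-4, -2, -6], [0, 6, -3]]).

Delete row 2 and column 3; the remaining 2×2 submatrix is [-7 -2; 0 6].
Its determinant is (-7)·6 − (-2)·0 = -42.
The cofactor carries sign (−1)^(2+3) = −1, so C_{2,3} = −(-42) = 42.

42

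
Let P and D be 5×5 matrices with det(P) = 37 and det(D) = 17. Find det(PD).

The determinant is 629.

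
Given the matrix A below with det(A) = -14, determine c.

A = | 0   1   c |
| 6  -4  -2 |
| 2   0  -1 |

Expanding along the column containing c, det(A) is linear in c: det(A) = (8)·c + (2).
Set (8)·c + (2) = -14  ⇒  (8)·c = -16  ⇒  c = -2.

-2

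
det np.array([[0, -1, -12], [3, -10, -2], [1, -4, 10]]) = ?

Expand along column 1:
  − 3 · |-1 -12; -4 10| = −3·(-10 − 48) = 174
  + 1 · |-1 -12; -10 -2| = 1·(2 − 120) = -118
Sum: (174) + (-118) = 56

56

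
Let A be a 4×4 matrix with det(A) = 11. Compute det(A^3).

1331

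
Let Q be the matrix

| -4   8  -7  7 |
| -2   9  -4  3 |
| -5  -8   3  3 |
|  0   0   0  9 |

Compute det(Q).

Expand along row 4 (it has 3 zeros):
  + (9) · M_44   where M_44 = det([-4 8 -7; -2 9 -4; -5 -8 3]) = -199
det = (+1)·(9)·(-199) = -1791

-1791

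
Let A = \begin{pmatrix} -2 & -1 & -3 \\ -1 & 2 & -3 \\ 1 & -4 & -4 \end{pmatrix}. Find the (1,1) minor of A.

Delete row 1 and column 1; the remaining 2×2 submatrix is [2 -3; -4 -4].
Its determinant is 2·(-4) − (-3)·(-4) = -20.

-20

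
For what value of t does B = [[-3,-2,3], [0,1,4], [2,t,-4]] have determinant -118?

t = -9

Expanding along the row containing t, det(B) is linear in t: det(B) = (12)·t + (-10).
Set (12)·t + (-10) = -118  ⇒  (12)·t = -108  ⇒  t = -9.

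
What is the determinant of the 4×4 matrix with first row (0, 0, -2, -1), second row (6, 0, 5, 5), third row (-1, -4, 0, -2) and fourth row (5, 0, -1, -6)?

Expand along column 2 (it has 3 zeros):
  − (-4) · M_32   where M_32 = det([0 -2 -1; 6 5 5; 5 -1 -6]) = -91
det = (-1)·(-4)·(-91) = -364

-364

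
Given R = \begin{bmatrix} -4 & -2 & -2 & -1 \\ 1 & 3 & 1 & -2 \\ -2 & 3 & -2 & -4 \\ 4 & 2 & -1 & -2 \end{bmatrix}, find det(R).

Expand along row 1:
  + (-4) · M_11   where M_11 = det([3 1 -2; 3 -2 -4; 2 -1 -2]) = -4
  − (-2) · M_12   where M_12 = det([1 1 -2; -2 -2 -4; 4 -1 -2]) = -40
  + (-2) · M_13   where M_13 = det([1 3 -2; -2 3 -4; 4 2 -2]) = -26
  − (-1) · M_14   where M_14 = det([1 3 1; -2 3 -2; 4 2 -1]) = -45
det = (+1)·(-4)·(-4) + (-1)·(-2)·(-40) + (+1)·(-2)·(-26) + (-1)·(-1)·(-45) = -57

det(R) = -57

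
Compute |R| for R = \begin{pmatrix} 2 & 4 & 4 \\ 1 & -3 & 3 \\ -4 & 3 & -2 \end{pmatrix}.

Expand along row 1:
  + 2 · |-3 3; 3 -2| = 2·(6 − 9) = -6
  − 4 · |1 3; -4 -2| = −4·(-2 − (-12)) = -40
  + 4 · |1 -3; -4 3| = 4·(3 − 12) = -36
Sum: (-6) + (-40) + (-36) = -82

|R| = -82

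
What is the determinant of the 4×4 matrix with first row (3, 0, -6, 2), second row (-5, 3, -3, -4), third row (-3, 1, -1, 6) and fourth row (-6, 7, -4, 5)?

Expand along row 1 (it has 1 zero):
  + (3) · M_11   where M_11 = det([3 -3 -4; 1 -1 6; 7 -4 5]) = -66
  + (-6) · M_13   where M_13 = det([-5 3 -4; -3 1 6; -6 7 5]) = 182
  − (2) · M_14   where M_14 = det([-5 3 -3; -3 1 -1; -6 7 -4]) = 12
det = (+1)·(3)·(-66) + (+1)·(-6)·(182) + (-1)·(2)·(12) = -1314

-1314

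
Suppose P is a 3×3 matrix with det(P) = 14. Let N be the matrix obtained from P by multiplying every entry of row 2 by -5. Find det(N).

-70

Scaling one row by -5 multiplies the determinant by -5.
det(N) = (-5)·(14) = -70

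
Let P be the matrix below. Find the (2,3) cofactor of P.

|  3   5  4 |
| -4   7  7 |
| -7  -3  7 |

-26

Delete row 2 and column 3; the remaining 2×2 submatrix is [3 5; -7 -3].
Its determinant is 3·(-3) − 5·(-7) = 26.
The cofactor carries sign (−1)^(2+3) = −1, so C_{2,3} = −(26) = -26.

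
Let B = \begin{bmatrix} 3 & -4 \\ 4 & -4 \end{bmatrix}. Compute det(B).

4

det(B) = 3·(-4) − (-4)·4 = -12 − (-16) = 4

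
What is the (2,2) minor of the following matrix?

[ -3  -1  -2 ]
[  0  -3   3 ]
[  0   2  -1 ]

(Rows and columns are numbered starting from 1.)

3

Delete row 2 and column 2; the remaining 2×2 submatrix is [-3 -2; 0 -1].
Its determinant is (-3)·(-1) − (-2)·0 = 3.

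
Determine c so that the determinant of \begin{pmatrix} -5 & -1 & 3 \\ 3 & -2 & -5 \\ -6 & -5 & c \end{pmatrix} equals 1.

-1

Expanding along the row containing c, det(A) is linear in c: det(A) = (13)·c + (14).
Set (13)·c + (14) = 1  ⇒  (13)·c = -13  ⇒  c = -1.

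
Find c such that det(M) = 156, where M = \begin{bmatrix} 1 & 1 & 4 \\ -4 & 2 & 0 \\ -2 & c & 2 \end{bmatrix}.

c = -8

Expanding along the column containing c, det(M) is linear in c: det(M) = (-16)·c + (28).
Set (-16)·c + (28) = 156  ⇒  (-16)·c = 128  ⇒  c = -8.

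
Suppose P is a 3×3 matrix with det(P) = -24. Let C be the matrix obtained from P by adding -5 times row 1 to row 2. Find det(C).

-24

Adding a multiple of one row to another leaves the determinant unchanged.
det(C) = (1)·(-24) = -24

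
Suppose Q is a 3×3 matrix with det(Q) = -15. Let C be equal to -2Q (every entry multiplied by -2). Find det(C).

120

For a 3×3 matrix, det(-2Q) = (-2)^3·det(Q) = -8·det(Q).
det(C) = (-8)·(-15) = 120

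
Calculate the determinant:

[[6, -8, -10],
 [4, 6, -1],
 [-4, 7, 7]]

-34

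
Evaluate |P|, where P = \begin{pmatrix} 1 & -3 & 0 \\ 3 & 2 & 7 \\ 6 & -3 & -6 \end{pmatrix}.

Expand along row 1:
  + 1 · |2 7; -3 -6| = 1·(-12 − (-21)) = 9
  − (-3) · |3 7; 6 -6| = −(-3)·(-18 − 42) = -180
Sum: (9) + (-180) = -171

-171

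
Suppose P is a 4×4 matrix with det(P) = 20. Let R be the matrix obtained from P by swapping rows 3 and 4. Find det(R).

Swapping two rows multiplies the determinant by −1.
det(R) = (-1)·(20) = -20

-20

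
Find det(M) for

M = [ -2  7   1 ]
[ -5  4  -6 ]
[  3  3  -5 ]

Expand along row 1:
  + (-2) · |4 -6; 3 -5| = (-2)·(-20 − (-18)) = 4
  − 7 · |-5 -6; 3 -5| = −7·(25 − (-18)) = -301
  + 1 · |-5 4; 3 3| = 1·(-15 − 12) = -27
Sum: (4) + (-301) + (-27) = -324

|M| = -324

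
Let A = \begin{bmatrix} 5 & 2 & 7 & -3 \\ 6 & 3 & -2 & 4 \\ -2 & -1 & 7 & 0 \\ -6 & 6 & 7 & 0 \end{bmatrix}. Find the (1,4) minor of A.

Delete row 1 and column 4; the remaining 3×3 submatrix is [6 3 -2; -2 -1 7; -6 6 7].
Its determinant is -342.

The minor is -342.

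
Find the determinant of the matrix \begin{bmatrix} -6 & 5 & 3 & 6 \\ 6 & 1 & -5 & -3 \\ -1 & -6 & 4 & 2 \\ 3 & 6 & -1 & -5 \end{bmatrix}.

805

Expand along row 1:
  + (-6) · M_11   where M_11 = det([1 -5 -3; -6 4 2; 6 -1 -5]) = 126
  − (5) · M_12   where M_12 = det([6 -5 -3; -1 4 2; 3 -1 -5]) = -80
  + (3) · M_13   where M_13 = det([6 1 -3; -1 -6 2; 3 6 -5]) = 73
  − (6) · M_14   where M_14 = det([6 1 -5; -1 -6 4; 3 6 -1]) = -157
det = (+1)·(-6)·(126) + (-1)·(5)·(-80) + (+1)·(3)·(73) + (-1)·(6)·(-157) = 805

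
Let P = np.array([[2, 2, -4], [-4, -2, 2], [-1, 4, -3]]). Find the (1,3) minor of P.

Delete row 1 and column 3; the remaining 2×2 submatrix is [-4 -2; -1 4].
Its determinant is (-4)·4 − (-2)·(-1) = -18.

The minor is -18.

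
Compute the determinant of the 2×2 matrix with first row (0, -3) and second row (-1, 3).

det = 0·3 − (-3)·(-1) = 0 − 3 = -3

The determinant is -3.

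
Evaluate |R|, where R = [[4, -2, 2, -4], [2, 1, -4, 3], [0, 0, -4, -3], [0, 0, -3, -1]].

R is block upper-triangular with a 2×2 block and a 2×2 block on the diagonal, so its determinant equals the product of the determinants of the diagonal blocks.
det of the 2×2 block = 8
det of the 2×2 block = -5
det = (8)·(-5) = -40

The determinant is -40.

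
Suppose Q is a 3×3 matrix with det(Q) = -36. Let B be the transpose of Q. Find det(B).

det(Qᵀ) = det(Q).
det(B) = (1)·(-36) = -36

-36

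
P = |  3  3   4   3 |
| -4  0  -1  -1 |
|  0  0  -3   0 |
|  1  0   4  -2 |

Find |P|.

Expand along row 3 (it has 3 zeros):
  + (-3) · M_33   where M_33 = det([3 3 3; -4 0 -1; 1 0 -2]) = -27
det = (+1)·(-3)·(-27) = 81

det(P) = 81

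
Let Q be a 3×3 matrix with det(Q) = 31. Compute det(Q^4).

det(Q^4) = (det Q)^4 = (31)^4 = 923521

923521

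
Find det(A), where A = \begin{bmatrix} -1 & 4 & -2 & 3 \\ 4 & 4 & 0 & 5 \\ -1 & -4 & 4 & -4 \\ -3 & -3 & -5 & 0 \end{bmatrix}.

-190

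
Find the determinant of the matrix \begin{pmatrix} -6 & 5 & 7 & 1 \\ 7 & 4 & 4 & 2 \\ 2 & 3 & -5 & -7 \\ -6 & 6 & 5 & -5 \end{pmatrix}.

Expand along row 1:
  + (-6) · M_11   where M_11 = det([4 4 2; 3 -5 -7; 6 5 -5]) = 222
  − (5) · M_12   where M_12 = det([7 4 2; 2 -5 -7; -6 5 -5]) = 588
  + (7) · M_13   where M_13 = det([7 4 2; 2 3 -7; -6 6 -5]) = 457
  − (1) · M_14   where M_14 = det([7 4 4; 2 3 -5; -6 6 5]) = 515
det = (+1)·(-6)·(222) + (-1)·(5)·(588) + (+1)·(7)·(457) + (-1)·(1)·(515) = -1588

The determinant is -1588.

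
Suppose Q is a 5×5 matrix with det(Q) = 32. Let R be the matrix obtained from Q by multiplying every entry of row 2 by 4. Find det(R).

The determinant is 128.

Scaling one row by 4 multiplies the determinant by 4.
det(R) = (4)·(32) = 128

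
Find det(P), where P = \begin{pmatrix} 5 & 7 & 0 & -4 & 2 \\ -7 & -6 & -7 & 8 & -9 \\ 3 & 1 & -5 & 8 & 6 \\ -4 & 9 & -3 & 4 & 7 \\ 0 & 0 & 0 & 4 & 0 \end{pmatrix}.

|P| = 26080

Expand along row 5 (it has 4 zeros):
  − (4) · M_54   where M_54 = det([5 7 0 2; -7 -6 -7 -9; 3 1 -5 6; -4 9 -3 7]) = -6520
det = (-1)·(4)·(-6520) = 26080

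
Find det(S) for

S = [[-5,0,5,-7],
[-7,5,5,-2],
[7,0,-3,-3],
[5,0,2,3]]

Expand along column 2 (it has 3 zeros):
  + (5) · M_22   where M_22 = det([-5 5 -7; 7 -3 -3; 5 2 3]) = -368
det = (+1)·(5)·(-368) = -1840

-1840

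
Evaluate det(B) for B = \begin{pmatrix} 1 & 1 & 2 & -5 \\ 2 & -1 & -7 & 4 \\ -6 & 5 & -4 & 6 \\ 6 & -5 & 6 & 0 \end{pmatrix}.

|B| = 746

Expand along row 4 (it has 1 zero):
  − (6) · M_41   where M_41 = det([1 2 -5; -1 -7 4; 5 -4 6]) = -169
  + (-5) · M_42   where M_42 = det([1 2 -5; 2 -7 4; -6 -4 6]) = 152
  − (6) · M_43   where M_43 = det([1 1 -5; 2 -1 4; -6 5 6]) = -82
det = (-1)·(6)·(-169) + (+1)·(-5)·(152) + (-1)·(6)·(-82) = 746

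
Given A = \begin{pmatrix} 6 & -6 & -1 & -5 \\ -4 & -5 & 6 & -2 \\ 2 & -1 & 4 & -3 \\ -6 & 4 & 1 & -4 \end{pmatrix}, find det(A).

det(A) = 2202

Expand along row 1:
  + (6) · M_11   where M_11 = det([-5 6 -2; -1 4 -3; 4 1 -4]) = 3
  − (-6) · M_12   where M_12 = det([-4 6 -2; 2 4 -3; -6 1 -4]) = 156
  + (-1) · M_13   where M_13 = det([-4 -5 -2; 2 -1 -3; -6 4 -4]) = -198
  − (-5) · M_14   where M_14 = det([-4 -5 6; 2 -1 4; -6 4 1]) = 210
det = (+1)·(6)·(3) + (-1)·(-6)·(156) + (+1)·(-1)·(-198) + (-1)·(-5)·(210) = 2202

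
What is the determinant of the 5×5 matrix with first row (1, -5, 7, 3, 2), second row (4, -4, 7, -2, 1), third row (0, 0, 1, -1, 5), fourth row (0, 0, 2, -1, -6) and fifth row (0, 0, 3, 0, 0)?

The determinant is 528.

The matrix is block upper-triangular with a 2×2 block and a 3×3 block on the diagonal, so its determinant equals the product of the determinants of the diagonal blocks.
det of the 2×2 block = 16
det of the 3×3 block = 33
det = (16)·(33) = 528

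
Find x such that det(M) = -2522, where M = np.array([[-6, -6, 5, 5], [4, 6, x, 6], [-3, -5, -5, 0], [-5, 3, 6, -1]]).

Expanding along the row containing x, det(M) is linear in x: det(M) = (182)·x + (-3068).
Set (182)·x + (-3068) = -2522  ⇒  (182)·x = 546  ⇒  x = 3.

3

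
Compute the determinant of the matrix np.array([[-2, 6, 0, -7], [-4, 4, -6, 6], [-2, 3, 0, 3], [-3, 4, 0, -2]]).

Expand along column 3 (it has 3 zeros):
  − (-6) · M_23   where M_23 = det([-2 6 -7; -2 3 3; -3 4 -2]) = -49
det = (-1)·(-6)·(-49) = -294

-294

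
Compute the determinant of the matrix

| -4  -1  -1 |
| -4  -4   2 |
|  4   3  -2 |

Expand along column 1:
  + (-4) · |-4 2; 3 -2| = (-4)·(8 − 6) = -8
  − (-4) · |-1 -1; 3 -2| = −(-4)·(2 − (-3)) = 20
  + 4 · |-1 -1; -4 2| = 4·(-2 − 4) = -24
Sum: (-8) + (20) + (-24) = -12

-12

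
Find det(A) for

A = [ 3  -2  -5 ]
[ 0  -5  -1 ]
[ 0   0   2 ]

-30

A is upper triangular, so det(A) is the product of the diagonal entries:
det = (3) · (-5) · (2) = -30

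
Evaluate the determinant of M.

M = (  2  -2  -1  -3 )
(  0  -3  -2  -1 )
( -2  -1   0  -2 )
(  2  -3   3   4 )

Expand along row 2 (it has 1 zero):
  + (-3) · M_22   where M_22 = det([2 -1 -3; -2 0 -2; 2 3 4]) = 26
  − (-2) · M_23   where M_23 = det([2 -2 -3; -2 -1 -2; 2 -3 4]) = -52
  + (-1) · M_24   where M_24 = det([2 -2 -1; -2 -1 0; 2 -3 3]) = -26
det = (+1)·(-3)·(26) + (-1)·(-2)·(-52) + (+1)·(-1)·(-26) = -156

|M| = -156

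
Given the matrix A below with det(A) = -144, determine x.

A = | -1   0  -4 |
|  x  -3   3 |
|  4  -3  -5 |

Expanding along the column containing x, det(A) is linear in x: det(A) = (12)·x + (-72).
Set (12)·x + (-72) = -144  ⇒  (12)·x = -72  ⇒  x = -6.

x = -6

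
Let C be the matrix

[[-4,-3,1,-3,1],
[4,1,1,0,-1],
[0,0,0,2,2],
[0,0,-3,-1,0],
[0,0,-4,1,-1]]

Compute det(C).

The determinant is -160.

C is block upper-triangular with a 2×2 block and a 3×3 block on the diagonal, so its determinant equals the product of the determinants of the diagonal blocks.
det of the 2×2 block = 8
det of the 3×3 block = -20
det = (8)·(-20) = -160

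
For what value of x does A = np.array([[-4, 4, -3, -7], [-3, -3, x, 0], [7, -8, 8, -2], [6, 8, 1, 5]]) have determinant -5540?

Expanding along the column containing x, det(A) is linear in x: det(A) = (820)·x + (1020).
Set (820)·x + (1020) = -5540  ⇒  (820)·x = -6560  ⇒  x = -8.

x = -8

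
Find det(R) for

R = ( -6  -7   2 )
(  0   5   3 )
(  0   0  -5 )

R is upper triangular, so det(R) is the product of the diagonal entries:
det = (-6) · (5) · (-5) = 150

det(R) = 150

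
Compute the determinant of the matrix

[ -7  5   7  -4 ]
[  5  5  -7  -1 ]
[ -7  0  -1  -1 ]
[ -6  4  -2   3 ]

Expand along row 3 (it has 1 zero):
  + (-7) · M_31   where M_31 = det([5 7 -4; 5 -7 -1; 4 -2 3]) = -320
  + (-1) · M_33   where M_33 = det([-7 5 -4; 5 5 -1; -6 4 3]) = -378
  − (-1) · M_34   where M_34 = det([-7 5 7; 5 5 -7; -6 4 -2]) = 484
det = (+1)·(-7)·(-320) + (+1)·(-1)·(-378) + (-1)·(-1)·(484) = 3102

3102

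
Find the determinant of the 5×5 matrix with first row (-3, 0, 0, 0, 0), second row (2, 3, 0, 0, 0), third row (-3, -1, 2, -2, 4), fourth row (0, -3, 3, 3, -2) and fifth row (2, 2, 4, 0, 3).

The matrix is block lower-triangular with a 2×2 block and a 3×3 block on the diagonal, so its determinant equals the product of the determinants of the diagonal blocks.
det of the 2×2 block = -9
det of the 3×3 block = 4
det = (-9)·(4) = -36

The determinant is -36.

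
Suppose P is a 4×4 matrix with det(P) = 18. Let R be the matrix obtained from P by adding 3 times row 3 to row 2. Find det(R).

Adding a multiple of one row to another leaves the determinant unchanged.
det(R) = (1)·(18) = 18

|R| = 18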